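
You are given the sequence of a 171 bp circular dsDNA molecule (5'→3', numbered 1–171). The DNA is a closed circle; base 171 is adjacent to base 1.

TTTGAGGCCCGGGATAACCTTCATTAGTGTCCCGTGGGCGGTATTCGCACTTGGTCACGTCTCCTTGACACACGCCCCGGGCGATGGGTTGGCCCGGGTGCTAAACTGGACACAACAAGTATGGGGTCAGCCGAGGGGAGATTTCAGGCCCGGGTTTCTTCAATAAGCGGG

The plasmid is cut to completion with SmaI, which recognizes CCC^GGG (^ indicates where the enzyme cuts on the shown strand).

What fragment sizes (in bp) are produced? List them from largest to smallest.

SmaI sites (CCCGGG) start at positions 8, 76, 93, 149.
SmaI cuts after base 3 of each site, so after positions 10, 78, 95, 151.
Circular molecule, 4 cuts → 4 fragments:
  11–78 → 68 bp
  79–95 → 17 bp
  96–151 → 56 bp
  152–171 then 1–10 → 20 + 10 = 30 bp
Sorted largest to smallest: 68, 56, 30, 17 bp.

68, 56, 30, 17 bp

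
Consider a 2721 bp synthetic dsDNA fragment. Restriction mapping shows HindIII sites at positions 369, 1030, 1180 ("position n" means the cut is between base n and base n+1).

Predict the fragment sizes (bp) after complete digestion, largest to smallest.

1541, 661, 369, 150 bp

Linear molecule, 3 cuts → 4 fragments:
  369 − 0 = 369 bp
  1030 − 369 = 661 bp
  1180 − 1030 = 150 bp
  2721 − 1180 = 1541 bp
Sorted largest to smallest: 1541, 661, 369, 150 bp.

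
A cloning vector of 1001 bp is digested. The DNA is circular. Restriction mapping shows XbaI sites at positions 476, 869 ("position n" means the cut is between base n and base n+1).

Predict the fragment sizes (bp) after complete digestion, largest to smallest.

Circular molecule, 2 cuts → 2 fragments:
  869 − 476 = 393 bp
  wrap: 1001 − 869 + 476 = 608 bp
Sorted largest to smallest: 608, 393 bp.

608, 393 bp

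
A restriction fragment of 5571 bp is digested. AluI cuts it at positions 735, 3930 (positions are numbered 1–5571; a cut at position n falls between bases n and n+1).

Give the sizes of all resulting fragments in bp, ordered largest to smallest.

3195, 1641, 735 bp

Linear molecule, 2 cuts → 3 fragments:
  735 − 0 = 735 bp
  3930 − 735 = 3195 bp
  5571 − 3930 = 1641 bp
Sorted largest to smallest: 3195, 1641, 735 bp.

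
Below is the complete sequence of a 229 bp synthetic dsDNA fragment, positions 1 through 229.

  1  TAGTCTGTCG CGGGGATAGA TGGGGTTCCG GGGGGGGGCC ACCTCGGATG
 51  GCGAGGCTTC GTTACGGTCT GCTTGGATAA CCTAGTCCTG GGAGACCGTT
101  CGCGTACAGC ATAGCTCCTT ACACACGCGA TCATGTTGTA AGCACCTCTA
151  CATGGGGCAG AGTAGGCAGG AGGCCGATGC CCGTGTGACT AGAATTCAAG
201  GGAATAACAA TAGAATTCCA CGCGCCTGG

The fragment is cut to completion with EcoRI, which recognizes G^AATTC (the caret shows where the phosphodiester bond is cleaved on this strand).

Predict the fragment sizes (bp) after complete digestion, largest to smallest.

EcoRI sites (GAATTC) start at positions 192, 213.
EcoRI cuts after the first base of each site, so after positions 192, 213.
Linear molecule, 2 cuts → 3 fragments:
  1–192 → 192 bp
  193–213 → 21 bp
  214–229 → 16 bp
Sorted largest to smallest: 192, 21, 16 bp.

192, 21, 16 bp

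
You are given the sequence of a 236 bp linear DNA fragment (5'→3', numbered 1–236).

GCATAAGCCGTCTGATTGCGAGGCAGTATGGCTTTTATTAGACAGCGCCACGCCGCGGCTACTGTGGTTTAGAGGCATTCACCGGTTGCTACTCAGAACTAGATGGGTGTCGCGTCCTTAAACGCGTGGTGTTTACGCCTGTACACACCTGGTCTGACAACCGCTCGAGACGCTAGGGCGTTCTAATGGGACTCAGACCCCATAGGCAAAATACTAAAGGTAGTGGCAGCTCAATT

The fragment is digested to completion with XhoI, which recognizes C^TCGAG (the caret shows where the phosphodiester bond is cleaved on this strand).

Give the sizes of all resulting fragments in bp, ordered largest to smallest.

The XhoI site (CTCGAG) starts at position 164.
XhoI cuts after the first base of each site, so after position 164.
Linear molecule, 1 cut → 2 fragments:
  1–164 → 164 bp
  165–236 → 72 bp
Sorted largest to smallest: 164, 72 bp.

164, 72 bp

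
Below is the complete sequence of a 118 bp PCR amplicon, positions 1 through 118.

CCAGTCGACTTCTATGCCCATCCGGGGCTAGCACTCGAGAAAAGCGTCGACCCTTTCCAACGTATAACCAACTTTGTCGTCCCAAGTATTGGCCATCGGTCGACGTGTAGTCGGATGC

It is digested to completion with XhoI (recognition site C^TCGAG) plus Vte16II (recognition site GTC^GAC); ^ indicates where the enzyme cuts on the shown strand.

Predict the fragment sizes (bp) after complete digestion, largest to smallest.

The XhoI site (CTCGAG) starts at position 34.
XhoI cuts after the first base of each site, so after position 34.
Vte16II sites (GTCGAC) start at positions 4, 46, 99.
Vte16II cuts after base 3 of each site, so after positions 6, 48, 101.
Combined cut positions: 6, 34, 48, 101.
Linear molecule, 4 cuts → 5 fragments:
  1–6 → 6 bp
  7–34 → 28 bp
  35–48 → 14 bp
  49–101 → 53 bp
  102–118 → 17 bp
Sorted largest to smallest: 53, 28, 17, 14, 6 bp.

53, 28, 17, 14, 6 bp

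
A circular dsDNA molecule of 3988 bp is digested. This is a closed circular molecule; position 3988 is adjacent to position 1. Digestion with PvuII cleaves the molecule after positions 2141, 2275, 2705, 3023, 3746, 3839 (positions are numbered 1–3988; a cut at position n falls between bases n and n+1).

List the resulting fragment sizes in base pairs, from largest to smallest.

Circular molecule, 6 cuts → 6 fragments:
  2275 − 2141 = 134 bp
  2705 − 2275 = 430 bp
  3023 − 2705 = 318 bp
  3746 − 3023 = 723 bp
  3839 − 3746 = 93 bp
  wrap: 3988 − 3839 + 2141 = 2290 bp
Sorted largest to smallest: 2290, 723, 430, 318, 134, 93 bp.

2290, 723, 430, 318, 134, 93 bp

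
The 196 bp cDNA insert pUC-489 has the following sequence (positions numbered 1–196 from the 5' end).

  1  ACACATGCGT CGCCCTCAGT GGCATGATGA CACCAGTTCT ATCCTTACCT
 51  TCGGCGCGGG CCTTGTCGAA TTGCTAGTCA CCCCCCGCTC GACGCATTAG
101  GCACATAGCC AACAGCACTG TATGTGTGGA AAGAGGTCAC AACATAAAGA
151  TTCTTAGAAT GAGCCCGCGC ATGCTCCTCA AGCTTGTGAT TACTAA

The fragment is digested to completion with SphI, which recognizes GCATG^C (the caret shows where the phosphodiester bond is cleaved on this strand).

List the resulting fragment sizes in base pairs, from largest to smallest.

173, 23 bp

The SphI site (GCATGC) starts at position 169.
SphI cuts after base 5 of each site (before the last base), so after position 173.
Linear molecule, 1 cut → 2 fragments:
  1–173 → 173 bp
  174–196 → 23 bp
Sorted largest to smallest: 173, 23 bp.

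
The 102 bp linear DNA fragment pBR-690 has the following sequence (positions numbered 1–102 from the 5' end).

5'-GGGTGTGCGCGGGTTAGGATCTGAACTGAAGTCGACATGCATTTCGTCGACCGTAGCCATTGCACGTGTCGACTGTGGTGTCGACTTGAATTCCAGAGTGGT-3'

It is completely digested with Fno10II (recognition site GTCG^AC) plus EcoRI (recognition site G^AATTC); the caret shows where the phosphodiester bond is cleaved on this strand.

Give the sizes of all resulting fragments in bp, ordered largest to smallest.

34, 22, 15, 14, 12, 5 bp

Fno10II sites (GTCGAC) start at positions 31, 46, 68, 80.
Fno10II cuts after base 4 of each site, so after positions 34, 49, 71, 83.
The EcoRI site (GAATTC) starts at position 88.
EcoRI cuts after the first base of each site, so after position 88.
Combined cut positions: 34, 49, 71, 83, 88.
Linear molecule, 5 cuts → 6 fragments:
  1–34 → 34 bp
  35–49 → 15 bp
  50–71 → 22 bp
  72–83 → 12 bp
  84–88 → 5 bp
  89–102 → 14 bp
Sorted largest to smallest: 34, 22, 15, 14, 12, 5 bp.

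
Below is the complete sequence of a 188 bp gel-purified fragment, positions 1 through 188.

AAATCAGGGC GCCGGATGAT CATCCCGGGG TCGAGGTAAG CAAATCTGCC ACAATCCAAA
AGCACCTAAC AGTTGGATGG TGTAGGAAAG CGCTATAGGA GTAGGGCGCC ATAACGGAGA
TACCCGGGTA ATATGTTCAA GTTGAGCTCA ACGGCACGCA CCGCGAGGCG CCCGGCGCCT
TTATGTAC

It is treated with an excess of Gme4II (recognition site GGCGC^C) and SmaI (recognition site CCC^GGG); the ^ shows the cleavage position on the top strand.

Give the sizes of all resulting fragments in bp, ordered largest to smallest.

83, 46, 16, 14, 12, 10, 7 bp

Gme4II sites (GGCGCC) start at positions 8, 105, 167, 174.
Gme4II cuts after base 5 of each site (before the last base), so after positions 12, 109, 171, 178.
SmaI sites (CCCGGG) start at positions 24, 123.
SmaI cuts after base 3 of each site, so after positions 26, 125.
Combined cut positions: 12, 26, 109, 125, 171, 178.
Linear molecule, 6 cuts → 7 fragments:
  1–12 → 12 bp
  13–26 → 14 bp
  27–109 → 83 bp
  110–125 → 16 bp
  126–171 → 46 bp
  172–178 → 7 bp
  179–188 → 10 bp
Sorted largest to smallest: 83, 46, 16, 14, 12, 10, 7 bp.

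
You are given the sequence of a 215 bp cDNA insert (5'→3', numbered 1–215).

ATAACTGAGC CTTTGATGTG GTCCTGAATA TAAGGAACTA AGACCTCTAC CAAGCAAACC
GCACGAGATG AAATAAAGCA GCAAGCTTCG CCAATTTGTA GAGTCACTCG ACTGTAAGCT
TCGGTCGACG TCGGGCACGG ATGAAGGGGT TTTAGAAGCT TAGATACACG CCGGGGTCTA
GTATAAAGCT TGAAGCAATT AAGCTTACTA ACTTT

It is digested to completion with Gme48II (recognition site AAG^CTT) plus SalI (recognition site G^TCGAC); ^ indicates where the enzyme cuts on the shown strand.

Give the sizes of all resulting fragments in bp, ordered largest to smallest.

85, 34, 33, 30, 15, 12, 6 bp

Gme48II sites (AAGCTT) start at positions 83, 116, 156, 186, 201.
Gme48II cuts after base 3 of each site, so after positions 85, 118, 158, 188, 203.
The SalI site (GTCGAC) starts at position 124.
SalI cuts after the first base of each site, so after position 124.
Combined cut positions: 85, 118, 124, 158, 188, 203.
Linear molecule, 6 cuts → 7 fragments:
  1–85 → 85 bp
  86–118 → 33 bp
  119–124 → 6 bp
  125–158 → 34 bp
  159–188 → 30 bp
  189–203 → 15 bp
  204–215 → 12 bp
Sorted largest to smallest: 85, 34, 33, 30, 15, 12, 6 bp.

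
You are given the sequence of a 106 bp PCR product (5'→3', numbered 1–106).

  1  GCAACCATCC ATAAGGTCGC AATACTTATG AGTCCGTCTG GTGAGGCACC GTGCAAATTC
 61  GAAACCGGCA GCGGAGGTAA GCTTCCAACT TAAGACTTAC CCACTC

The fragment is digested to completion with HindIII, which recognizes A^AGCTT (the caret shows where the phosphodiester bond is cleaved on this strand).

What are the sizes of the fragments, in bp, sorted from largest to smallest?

The HindIII site (AAGCTT) starts at position 79.
HindIII cuts after the first base of each site, so after position 79.
Linear molecule, 1 cut → 2 fragments:
  1–79 → 79 bp
  80–106 → 27 bp
Sorted largest to smallest: 79, 27 bp.

79, 27 bp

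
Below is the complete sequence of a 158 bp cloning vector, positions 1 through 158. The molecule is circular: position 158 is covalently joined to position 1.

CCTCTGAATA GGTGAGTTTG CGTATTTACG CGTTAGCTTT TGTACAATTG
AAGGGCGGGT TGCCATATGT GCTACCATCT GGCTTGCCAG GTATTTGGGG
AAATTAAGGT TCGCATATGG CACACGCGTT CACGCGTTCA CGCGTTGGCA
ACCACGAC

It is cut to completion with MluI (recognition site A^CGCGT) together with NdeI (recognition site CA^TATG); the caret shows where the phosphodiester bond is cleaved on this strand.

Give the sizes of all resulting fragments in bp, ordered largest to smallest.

MluI sites (ACGCGT) start at positions 28, 124, 132, 140.
MluI cuts after the first base of each site, so after positions 28, 124, 132, 140.
NdeI sites (CATATG) start at positions 64, 114.
NdeI cuts after base 2 of each site, so after positions 65, 115.
Combined cut positions: 28, 65, 115, 124, 132, 140.
Circular molecule, 6 cuts → 6 fragments:
  29–65 → 37 bp
  66–115 → 50 bp
  116–124 → 9 bp
  125–132 → 8 bp
  133–140 → 8 bp
  141–158 then 1–28 → 18 + 28 = 46 bp
Sorted largest to smallest: 50, 46, 37, 9, 8, 8 bp.

50, 46, 37, 9, 8, 8 bp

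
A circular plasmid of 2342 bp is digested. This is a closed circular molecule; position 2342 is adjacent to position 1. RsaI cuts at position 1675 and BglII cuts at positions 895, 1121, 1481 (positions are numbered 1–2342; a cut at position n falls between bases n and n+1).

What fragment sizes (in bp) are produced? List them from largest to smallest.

Combined cut positions (sorted): 895, 1121, 1481, 1675.
Circular molecule, 4 cuts → 4 fragments:
  1121 − 895 = 226 bp
  1481 − 1121 = 360 bp
  1675 − 1481 = 194 bp
  wrap: 2342 − 1675 + 895 = 1562 bp
Sorted largest to smallest: 1562, 360, 226, 194 bp.

1562, 360, 226, 194 bp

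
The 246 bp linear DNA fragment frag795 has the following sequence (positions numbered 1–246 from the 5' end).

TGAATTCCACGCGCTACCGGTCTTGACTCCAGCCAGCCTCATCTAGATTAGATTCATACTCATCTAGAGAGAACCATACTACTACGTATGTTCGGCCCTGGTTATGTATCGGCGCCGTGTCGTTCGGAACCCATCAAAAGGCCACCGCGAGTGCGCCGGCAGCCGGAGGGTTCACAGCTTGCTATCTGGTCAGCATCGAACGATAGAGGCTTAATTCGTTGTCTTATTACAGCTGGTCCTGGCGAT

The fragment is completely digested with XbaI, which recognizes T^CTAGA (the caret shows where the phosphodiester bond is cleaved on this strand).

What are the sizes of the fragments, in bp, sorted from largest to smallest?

183, 42, 21 bp

XbaI sites (TCTAGA) start at positions 42, 63.
XbaI cuts after the first base of each site, so after positions 42, 63.
Linear molecule, 2 cuts → 3 fragments:
  1–42 → 42 bp
  43–63 → 21 bp
  64–246 → 183 bp
Sorted largest to smallest: 183, 42, 21 bp.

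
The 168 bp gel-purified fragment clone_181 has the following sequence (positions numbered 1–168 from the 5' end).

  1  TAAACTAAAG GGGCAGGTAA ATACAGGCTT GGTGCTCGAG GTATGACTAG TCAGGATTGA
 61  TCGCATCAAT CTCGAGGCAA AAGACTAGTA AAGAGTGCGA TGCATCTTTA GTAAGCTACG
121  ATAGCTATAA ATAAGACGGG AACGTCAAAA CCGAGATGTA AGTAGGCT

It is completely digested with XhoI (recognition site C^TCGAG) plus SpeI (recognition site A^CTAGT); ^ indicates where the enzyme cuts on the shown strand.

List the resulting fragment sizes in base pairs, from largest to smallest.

84, 35, 25, 13, 11 bp

XhoI sites (CTCGAG) start at positions 35, 71.
XhoI cuts after the first base of each site, so after positions 35, 71.
SpeI sites (ACTAGT) start at positions 46, 84.
SpeI cuts after the first base of each site, so after positions 46, 84.
Combined cut positions: 35, 46, 71, 84.
Linear molecule, 4 cuts → 5 fragments:
  1–35 → 35 bp
  36–46 → 11 bp
  47–71 → 25 bp
  72–84 → 13 bp
  85–168 → 84 bp
Sorted largest to smallest: 84, 35, 25, 13, 11 bp.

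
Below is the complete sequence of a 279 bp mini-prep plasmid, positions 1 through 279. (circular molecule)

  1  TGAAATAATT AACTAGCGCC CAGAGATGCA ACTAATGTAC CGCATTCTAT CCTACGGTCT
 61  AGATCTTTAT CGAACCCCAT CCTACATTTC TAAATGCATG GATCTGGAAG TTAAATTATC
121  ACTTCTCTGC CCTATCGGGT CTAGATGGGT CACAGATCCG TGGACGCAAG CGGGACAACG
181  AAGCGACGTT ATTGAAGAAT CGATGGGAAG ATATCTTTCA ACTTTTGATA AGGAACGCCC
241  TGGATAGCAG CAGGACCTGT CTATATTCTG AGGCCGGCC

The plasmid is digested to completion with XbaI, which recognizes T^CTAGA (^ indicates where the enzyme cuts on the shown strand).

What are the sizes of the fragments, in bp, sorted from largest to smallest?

XbaI sites (TCTAGA) start at positions 58, 140.
XbaI cuts after the first base of each site, so after positions 58, 140.
Circular molecule, 2 cuts → 2 fragments:
  59–140 → 82 bp
  141–279 then 1–58 → 139 + 58 = 197 bp
Sorted largest to smallest: 197, 82 bp.

197, 82 bp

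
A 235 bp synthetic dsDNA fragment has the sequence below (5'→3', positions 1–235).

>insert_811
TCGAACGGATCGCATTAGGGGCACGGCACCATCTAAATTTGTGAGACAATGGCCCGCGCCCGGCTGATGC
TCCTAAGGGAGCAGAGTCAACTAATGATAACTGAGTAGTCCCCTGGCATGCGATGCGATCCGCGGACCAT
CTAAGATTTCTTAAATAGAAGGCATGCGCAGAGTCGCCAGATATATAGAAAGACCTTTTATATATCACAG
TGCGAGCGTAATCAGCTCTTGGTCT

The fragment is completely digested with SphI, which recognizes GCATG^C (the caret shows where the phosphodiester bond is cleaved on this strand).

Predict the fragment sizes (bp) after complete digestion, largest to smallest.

120, 69, 46 bp

SphI sites (GCATGC) start at positions 116, 162.
SphI cuts after base 5 of each site (before the last base), so after positions 120, 166.
Linear molecule, 2 cuts → 3 fragments:
  1–120 → 120 bp
  121–166 → 46 bp
  167–235 → 69 bp
Sorted largest to smallest: 120, 69, 46 bp.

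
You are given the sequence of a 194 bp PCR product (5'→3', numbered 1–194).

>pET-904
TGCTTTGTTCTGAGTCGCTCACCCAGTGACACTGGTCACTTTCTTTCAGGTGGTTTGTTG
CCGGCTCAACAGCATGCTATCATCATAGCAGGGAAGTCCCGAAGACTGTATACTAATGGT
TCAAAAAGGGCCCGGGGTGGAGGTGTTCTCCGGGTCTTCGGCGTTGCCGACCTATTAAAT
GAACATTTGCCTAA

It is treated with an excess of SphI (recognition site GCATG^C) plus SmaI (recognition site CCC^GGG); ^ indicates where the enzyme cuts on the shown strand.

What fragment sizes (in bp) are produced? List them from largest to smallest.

The SphI site (GCATGC) starts at position 72.
SphI cuts after base 5 of each site (before the last base), so after position 76.
The SmaI site (CCCGGG) starts at position 131.
SmaI cuts after base 3 of each site, so after position 133.
Combined cut positions: 76, 133.
Linear molecule, 2 cuts → 3 fragments:
  1–76 → 76 bp
  77–133 → 57 bp
  134–194 → 61 bp
Sorted largest to smallest: 76, 61, 57 bp.

76, 61, 57 bp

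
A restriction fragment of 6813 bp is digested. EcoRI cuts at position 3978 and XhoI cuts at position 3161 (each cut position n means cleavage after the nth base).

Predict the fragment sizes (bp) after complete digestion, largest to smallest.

Combined cut positions (sorted): 3161, 3978.
Linear molecule, 2 cuts → 3 fragments:
  3161 − 0 = 3161 bp
  3978 − 3161 = 817 bp
  6813 − 3978 = 2835 bp
Sorted largest to smallest: 3161, 2835, 817 bp.

3161, 2835, 817 bp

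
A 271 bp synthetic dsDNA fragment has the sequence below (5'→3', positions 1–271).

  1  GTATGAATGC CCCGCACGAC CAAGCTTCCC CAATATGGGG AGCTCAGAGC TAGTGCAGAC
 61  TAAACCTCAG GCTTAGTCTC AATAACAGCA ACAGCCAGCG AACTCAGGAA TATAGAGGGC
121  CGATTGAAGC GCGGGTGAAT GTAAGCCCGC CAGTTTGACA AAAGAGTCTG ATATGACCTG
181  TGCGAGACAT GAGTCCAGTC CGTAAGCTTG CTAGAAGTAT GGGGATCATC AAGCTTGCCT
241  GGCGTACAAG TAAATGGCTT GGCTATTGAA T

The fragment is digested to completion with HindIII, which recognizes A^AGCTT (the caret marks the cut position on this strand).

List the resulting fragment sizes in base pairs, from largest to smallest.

HindIII sites (AAGCTT) start at positions 22, 204, 231.
HindIII cuts after the first base of each site, so after positions 22, 204, 231.
Linear molecule, 3 cuts → 4 fragments:
  1–22 → 22 bp
  23–204 → 182 bp
  205–231 → 27 bp
  232–271 → 40 bp
Sorted largest to smallest: 182, 40, 27, 22 bp.

182, 40, 27, 22 bp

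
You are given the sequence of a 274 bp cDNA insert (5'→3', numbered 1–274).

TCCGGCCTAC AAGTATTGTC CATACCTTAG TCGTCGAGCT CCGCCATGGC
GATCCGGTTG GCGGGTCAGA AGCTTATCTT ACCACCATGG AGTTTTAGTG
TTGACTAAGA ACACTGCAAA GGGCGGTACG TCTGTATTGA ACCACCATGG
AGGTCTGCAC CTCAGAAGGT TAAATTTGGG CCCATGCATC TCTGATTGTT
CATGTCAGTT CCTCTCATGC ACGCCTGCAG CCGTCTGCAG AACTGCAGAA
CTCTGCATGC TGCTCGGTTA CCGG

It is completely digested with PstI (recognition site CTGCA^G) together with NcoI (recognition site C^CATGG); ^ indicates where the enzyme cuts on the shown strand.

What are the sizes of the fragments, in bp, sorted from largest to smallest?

84, 60, 44, 41, 27, 10, 8 bp

PstI sites (CTGCAG) start at positions 225, 235, 243.
PstI cuts after base 5 of each site (before the last base), so after positions 229, 239, 247.
NcoI sites (CCATGG) start at positions 44, 85, 145.
NcoI cuts after the first base of each site, so after positions 44, 85, 145.
Combined cut positions: 44, 85, 145, 229, 239, 247.
Linear molecule, 6 cuts → 7 fragments:
  1–44 → 44 bp
  45–85 → 41 bp
  86–145 → 60 bp
  146–229 → 84 bp
  230–239 → 10 bp
  240–247 → 8 bp
  248–274 → 27 bp
Sorted largest to smallest: 84, 60, 44, 41, 27, 10, 8 bp.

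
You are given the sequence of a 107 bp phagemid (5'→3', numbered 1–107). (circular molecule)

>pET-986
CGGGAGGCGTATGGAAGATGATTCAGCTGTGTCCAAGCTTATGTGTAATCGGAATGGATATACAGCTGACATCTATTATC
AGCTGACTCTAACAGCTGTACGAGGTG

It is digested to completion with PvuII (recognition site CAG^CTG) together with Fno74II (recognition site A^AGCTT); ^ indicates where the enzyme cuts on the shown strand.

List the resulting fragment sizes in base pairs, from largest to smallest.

PvuII sites (CAGCTG) start at positions 24, 63, 80, 93.
PvuII cuts after base 3 of each site, so after positions 26, 65, 82, 95.
The Fno74II site (AAGCTT) starts at position 35.
Fno74II cuts after the first base of each site, so after position 35.
Combined cut positions: 26, 35, 65, 82, 95.
Circular molecule, 5 cuts → 5 fragments:
  27–35 → 9 bp
  36–65 → 30 bp
  66–82 → 17 bp
  83–95 → 13 bp
  96–107 then 1–26 → 12 + 26 = 38 bp
Sorted largest to smallest: 38, 30, 17, 13, 9 bp.

38, 30, 17, 13, 9 bp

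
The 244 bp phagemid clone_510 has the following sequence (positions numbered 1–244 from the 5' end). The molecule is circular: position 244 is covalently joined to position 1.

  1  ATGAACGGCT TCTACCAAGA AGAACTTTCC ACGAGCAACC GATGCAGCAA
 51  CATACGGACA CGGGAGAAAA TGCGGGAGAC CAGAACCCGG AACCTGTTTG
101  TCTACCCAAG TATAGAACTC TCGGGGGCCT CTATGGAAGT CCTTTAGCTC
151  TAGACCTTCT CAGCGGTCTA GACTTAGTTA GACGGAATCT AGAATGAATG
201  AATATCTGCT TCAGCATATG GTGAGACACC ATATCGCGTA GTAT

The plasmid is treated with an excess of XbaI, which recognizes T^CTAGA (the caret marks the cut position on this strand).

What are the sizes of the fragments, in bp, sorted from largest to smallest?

205, 21, 18 bp

XbaI sites (TCTAGA) start at positions 149, 167, 188.
XbaI cuts after the first base of each site, so after positions 149, 167, 188.
Circular molecule, 3 cuts → 3 fragments:
  150–167 → 18 bp
  168–188 → 21 bp
  189–244 then 1–149 → 56 + 149 = 205 bp
Sorted largest to smallest: 205, 21, 18 bp.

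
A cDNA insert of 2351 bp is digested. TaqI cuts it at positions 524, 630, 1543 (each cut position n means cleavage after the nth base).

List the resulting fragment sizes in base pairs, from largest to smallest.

Linear molecule, 3 cuts → 4 fragments:
  524 − 0 = 524 bp
  630 − 524 = 106 bp
  1543 − 630 = 913 bp
  2351 − 1543 = 808 bp
Sorted largest to smallest: 913, 808, 524, 106 bp.

913, 808, 524, 106 bp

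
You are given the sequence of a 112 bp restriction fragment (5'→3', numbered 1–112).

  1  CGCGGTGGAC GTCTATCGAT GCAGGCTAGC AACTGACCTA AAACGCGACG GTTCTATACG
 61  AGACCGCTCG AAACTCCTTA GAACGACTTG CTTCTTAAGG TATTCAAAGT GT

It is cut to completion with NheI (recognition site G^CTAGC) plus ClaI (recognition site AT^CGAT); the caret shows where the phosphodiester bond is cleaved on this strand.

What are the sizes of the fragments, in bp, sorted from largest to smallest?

The NheI site (GCTAGC) starts at position 25.
NheI cuts after the first base of each site, so after position 25.
The ClaI site (ATCGAT) starts at position 15.
ClaI cuts after base 2 of each site, so after position 16.
Combined cut positions: 16, 25.
Linear molecule, 2 cuts → 3 fragments:
  1–16 → 16 bp
  17–25 → 9 bp
  26–112 → 87 bp
Sorted largest to smallest: 87, 16, 9 bp.

87, 16, 9 bp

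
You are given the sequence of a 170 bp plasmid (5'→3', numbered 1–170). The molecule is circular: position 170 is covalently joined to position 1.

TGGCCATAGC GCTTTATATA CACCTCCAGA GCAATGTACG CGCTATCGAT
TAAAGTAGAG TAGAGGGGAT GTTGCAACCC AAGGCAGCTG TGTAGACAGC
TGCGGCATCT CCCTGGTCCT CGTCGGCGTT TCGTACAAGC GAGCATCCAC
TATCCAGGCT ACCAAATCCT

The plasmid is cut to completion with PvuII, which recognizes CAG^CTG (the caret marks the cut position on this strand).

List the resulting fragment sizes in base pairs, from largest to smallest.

158, 12 bp

PvuII sites (CAGCTG) start at positions 85, 97.
PvuII cuts after base 3 of each site, so after positions 87, 99.
Circular molecule, 2 cuts → 2 fragments:
  88–99 → 12 bp
  100–170 then 1–87 → 71 + 87 = 158 bp
Sorted largest to smallest: 158, 12 bp.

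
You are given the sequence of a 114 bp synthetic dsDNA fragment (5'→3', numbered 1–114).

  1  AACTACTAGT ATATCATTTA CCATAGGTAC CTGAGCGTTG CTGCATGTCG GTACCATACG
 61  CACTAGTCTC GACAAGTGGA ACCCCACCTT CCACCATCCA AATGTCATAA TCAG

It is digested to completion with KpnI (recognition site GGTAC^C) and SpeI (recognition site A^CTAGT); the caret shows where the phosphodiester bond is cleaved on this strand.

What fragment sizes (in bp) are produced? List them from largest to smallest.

52, 25, 24, 8, 5 bp

KpnI sites (GGTACC) start at positions 26, 50.
KpnI cuts after base 5 of each site (before the last base), so after positions 30, 54.
SpeI sites (ACTAGT) start at positions 5, 62.
SpeI cuts after the first base of each site, so after positions 5, 62.
Combined cut positions: 5, 30, 54, 62.
Linear molecule, 4 cuts → 5 fragments:
  1–5 → 5 bp
  6–30 → 25 bp
  31–54 → 24 bp
  55–62 → 8 bp
  63–114 → 52 bp
Sorted largest to smallest: 52, 25, 24, 8, 5 bp.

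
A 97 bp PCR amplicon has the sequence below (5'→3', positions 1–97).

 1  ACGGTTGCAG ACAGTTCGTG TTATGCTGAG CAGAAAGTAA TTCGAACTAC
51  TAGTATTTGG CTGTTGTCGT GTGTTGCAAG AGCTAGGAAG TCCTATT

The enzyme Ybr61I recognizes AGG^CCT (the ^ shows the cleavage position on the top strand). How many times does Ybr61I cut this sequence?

0

No occurrence of AGGCCT is present in the sequence.
Ybr61I does not cut: 0 sites.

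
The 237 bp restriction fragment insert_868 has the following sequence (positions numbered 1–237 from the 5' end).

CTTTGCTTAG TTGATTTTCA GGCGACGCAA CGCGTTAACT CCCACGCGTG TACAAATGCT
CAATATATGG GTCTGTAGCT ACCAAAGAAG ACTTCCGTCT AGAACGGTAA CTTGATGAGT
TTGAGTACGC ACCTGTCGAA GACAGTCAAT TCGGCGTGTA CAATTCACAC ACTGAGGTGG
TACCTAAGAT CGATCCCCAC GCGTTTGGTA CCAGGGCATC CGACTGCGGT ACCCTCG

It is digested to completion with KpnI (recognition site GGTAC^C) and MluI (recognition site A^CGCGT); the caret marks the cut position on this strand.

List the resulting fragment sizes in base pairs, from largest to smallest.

KpnI sites (GGTACC) start at positions 179, 207, 228.
KpnI cuts after base 5 of each site (before the last base), so after positions 183, 211, 232.
MluI sites (ACGCGT) start at positions 30, 44, 199.
MluI cuts after the first base of each site, so after positions 30, 44, 199.
Combined cut positions: 30, 44, 183, 199, 211, 232.
Linear molecule, 6 cuts → 7 fragments:
  1–30 → 30 bp
  31–44 → 14 bp
  45–183 → 139 bp
  184–199 → 16 bp
  200–211 → 12 bp
  212–232 → 21 bp
  233–237 → 5 bp
Sorted largest to smallest: 139, 30, 21, 16, 14, 12, 5 bp.

139, 30, 21, 16, 14, 12, 5 bp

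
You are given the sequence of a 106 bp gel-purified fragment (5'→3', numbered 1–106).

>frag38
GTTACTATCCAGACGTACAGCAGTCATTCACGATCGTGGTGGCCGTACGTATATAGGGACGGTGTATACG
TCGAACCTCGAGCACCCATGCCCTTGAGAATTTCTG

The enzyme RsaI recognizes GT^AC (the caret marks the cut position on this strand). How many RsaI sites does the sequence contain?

GTAC occurs starting at positions 15, 45.
RsaI cuts at 2 sites.

2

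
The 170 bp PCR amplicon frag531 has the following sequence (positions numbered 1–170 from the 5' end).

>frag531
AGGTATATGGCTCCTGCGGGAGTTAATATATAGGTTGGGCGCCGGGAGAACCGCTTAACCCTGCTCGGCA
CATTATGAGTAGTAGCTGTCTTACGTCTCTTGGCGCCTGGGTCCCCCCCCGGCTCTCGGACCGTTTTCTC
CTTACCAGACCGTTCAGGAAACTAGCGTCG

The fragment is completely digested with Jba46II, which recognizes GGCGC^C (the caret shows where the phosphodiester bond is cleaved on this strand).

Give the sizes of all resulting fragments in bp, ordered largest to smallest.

Jba46II sites (GGCGCC) start at positions 38, 102.
Jba46II cuts after base 5 of each site (before the last base), so after positions 42, 106.
Linear molecule, 2 cuts → 3 fragments:
  1–42 → 42 bp
  43–106 → 64 bp
  107–170 → 64 bp
Sorted largest to smallest: 64, 64, 42 bp.

64, 64, 42 bp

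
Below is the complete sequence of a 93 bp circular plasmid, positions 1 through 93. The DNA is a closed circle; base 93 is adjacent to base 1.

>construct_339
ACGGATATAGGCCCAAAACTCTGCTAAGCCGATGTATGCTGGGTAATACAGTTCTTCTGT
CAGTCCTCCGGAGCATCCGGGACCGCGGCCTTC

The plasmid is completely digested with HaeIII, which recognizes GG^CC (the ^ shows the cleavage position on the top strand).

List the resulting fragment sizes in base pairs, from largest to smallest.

HaeIII sites (GGCC) start at positions 10, 87.
HaeIII cuts after base 2 of each site, so after positions 11, 88.
Circular molecule, 2 cuts → 2 fragments:
  12–88 → 77 bp
  89–93 then 1–11 → 5 + 11 = 16 bp
Sorted largest to smallest: 77, 16 bp.

77, 16 bp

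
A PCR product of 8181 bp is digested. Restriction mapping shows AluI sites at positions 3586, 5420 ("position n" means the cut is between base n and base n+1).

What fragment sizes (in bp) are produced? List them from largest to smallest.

Linear molecule, 2 cuts → 3 fragments:
  3586 − 0 = 3586 bp
  5420 − 3586 = 1834 bp
  8181 − 5420 = 2761 bp
Sorted largest to smallest: 3586, 2761, 1834 bp.

3586, 2761, 1834 bp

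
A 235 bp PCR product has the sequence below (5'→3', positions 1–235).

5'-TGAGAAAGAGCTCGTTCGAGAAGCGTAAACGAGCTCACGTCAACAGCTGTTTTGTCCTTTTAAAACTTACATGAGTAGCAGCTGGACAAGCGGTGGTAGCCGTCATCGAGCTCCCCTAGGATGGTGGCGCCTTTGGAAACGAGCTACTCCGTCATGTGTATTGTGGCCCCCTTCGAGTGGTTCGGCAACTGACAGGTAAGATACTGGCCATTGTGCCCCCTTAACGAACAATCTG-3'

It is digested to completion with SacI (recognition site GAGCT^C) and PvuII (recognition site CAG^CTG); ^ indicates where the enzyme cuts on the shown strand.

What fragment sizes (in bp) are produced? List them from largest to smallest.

SacI sites (GAGCTC) start at positions 8, 31, 108.
SacI cuts after base 5 of each site (before the last base), so after positions 12, 35, 112.
PvuII sites (CAGCTG) start at positions 44, 79.
PvuII cuts after base 3 of each site, so after positions 46, 81.
Combined cut positions: 12, 35, 46, 81, 112.
Linear molecule, 5 cuts → 6 fragments:
  1–12 → 12 bp
  13–35 → 23 bp
  36–46 → 11 bp
  47–81 → 35 bp
  82–112 → 31 bp
  113–235 → 123 bp
Sorted largest to smallest: 123, 35, 31, 23, 12, 11 bp.

123, 35, 31, 23, 12, 11 bp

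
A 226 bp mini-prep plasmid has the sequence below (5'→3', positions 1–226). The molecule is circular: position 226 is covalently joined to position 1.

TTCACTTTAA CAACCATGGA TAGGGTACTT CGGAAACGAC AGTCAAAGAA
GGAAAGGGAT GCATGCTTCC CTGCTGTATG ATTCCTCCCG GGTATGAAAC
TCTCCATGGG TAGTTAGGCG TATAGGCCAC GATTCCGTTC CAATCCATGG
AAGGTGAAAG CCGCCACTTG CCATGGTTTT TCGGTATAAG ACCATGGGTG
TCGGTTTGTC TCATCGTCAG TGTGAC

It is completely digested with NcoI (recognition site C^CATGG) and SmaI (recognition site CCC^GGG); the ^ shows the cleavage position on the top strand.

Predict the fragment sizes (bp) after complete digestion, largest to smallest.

75, 48, 41, 26, 21, 15 bp

NcoI sites (CCATGG) start at positions 14, 104, 145, 171, 192.
NcoI cuts after the first base of each site, so after positions 14, 104, 145, 171, 192.
The SmaI site (CCCGGG) starts at position 87.
SmaI cuts after base 3 of each site, so after position 89.
Combined cut positions: 14, 89, 104, 145, 171, 192.
Circular molecule, 6 cuts → 6 fragments:
  15–89 → 75 bp
  90–104 → 15 bp
  105–145 → 41 bp
  146–171 → 26 bp
  172–192 → 21 bp
  193–226 then 1–14 → 34 + 14 = 48 bp
Sorted largest to smallest: 75, 48, 41, 26, 21, 15 bp.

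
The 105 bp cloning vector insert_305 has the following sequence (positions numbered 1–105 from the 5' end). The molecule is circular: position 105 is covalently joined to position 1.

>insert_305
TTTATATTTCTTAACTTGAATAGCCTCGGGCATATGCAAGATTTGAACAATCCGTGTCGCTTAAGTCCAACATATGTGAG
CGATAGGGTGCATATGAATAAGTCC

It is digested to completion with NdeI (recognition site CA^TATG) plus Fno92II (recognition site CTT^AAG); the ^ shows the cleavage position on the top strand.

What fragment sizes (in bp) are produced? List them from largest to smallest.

NdeI sites (CATATG) start at positions 31, 71, 91.
NdeI cuts after base 2 of each site, so after positions 32, 72, 92.
The Fno92II site (CTTAAG) starts at position 60.
Fno92II cuts after base 3 of each site, so after position 62.
Combined cut positions: 32, 62, 72, 92.
Circular molecule, 4 cuts → 4 fragments:
  33–62 → 30 bp
  63–72 → 10 bp
  73–92 → 20 bp
  93–105 then 1–32 → 13 + 32 = 45 bp
Sorted largest to smallest: 45, 30, 20, 10 bp.

45, 30, 20, 10 bp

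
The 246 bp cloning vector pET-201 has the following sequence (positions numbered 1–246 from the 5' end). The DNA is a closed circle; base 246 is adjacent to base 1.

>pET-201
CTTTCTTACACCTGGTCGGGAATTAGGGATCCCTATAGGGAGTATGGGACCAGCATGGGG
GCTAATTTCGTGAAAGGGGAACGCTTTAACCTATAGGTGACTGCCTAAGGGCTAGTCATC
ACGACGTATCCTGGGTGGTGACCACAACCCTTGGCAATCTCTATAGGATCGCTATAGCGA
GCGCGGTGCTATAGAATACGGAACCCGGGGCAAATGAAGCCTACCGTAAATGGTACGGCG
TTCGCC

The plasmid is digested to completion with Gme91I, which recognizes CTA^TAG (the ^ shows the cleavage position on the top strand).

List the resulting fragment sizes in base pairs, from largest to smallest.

Gme91I sites (CTATAG) start at positions 33, 91, 161, 172, 189.
Gme91I cuts after base 3 of each site, so after positions 35, 93, 163, 174, 191.
Circular molecule, 5 cuts → 5 fragments:
  36–93 → 58 bp
  94–163 → 70 bp
  164–174 → 11 bp
  175–191 → 17 bp
  192–246 then 1–35 → 55 + 35 = 90 bp
Sorted largest to smallest: 90, 70, 58, 17, 11 bp.

90, 70, 58, 17, 11 bp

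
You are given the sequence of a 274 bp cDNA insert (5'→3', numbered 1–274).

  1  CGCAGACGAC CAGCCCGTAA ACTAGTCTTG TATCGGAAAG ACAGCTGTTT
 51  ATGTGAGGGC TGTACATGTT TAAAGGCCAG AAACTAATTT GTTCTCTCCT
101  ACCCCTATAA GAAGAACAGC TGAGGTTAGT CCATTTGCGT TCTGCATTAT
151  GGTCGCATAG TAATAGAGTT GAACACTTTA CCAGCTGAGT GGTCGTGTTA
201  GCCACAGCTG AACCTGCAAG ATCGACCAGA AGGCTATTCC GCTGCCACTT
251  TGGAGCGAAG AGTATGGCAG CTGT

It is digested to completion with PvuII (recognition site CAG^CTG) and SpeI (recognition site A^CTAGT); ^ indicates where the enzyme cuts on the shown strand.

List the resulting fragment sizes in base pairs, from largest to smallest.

PvuII sites (CAGCTG) start at positions 42, 117, 182, 205, 268.
PvuII cuts after base 3 of each site, so after positions 44, 119, 184, 207, 270.
The SpeI site (ACTAGT) starts at position 21.
SpeI cuts after the first base of each site, so after position 21.
Combined cut positions: 21, 44, 119, 184, 207, 270.
Linear molecule, 6 cuts → 7 fragments:
  1–21 → 21 bp
  22–44 → 23 bp
  45–119 → 75 bp
  120–184 → 65 bp
  185–207 → 23 bp
  208–270 → 63 bp
  271–274 → 4 bp
Sorted largest to smallest: 75, 65, 63, 23, 23, 21, 4 bp.

75, 65, 63, 23, 23, 21, 4 bp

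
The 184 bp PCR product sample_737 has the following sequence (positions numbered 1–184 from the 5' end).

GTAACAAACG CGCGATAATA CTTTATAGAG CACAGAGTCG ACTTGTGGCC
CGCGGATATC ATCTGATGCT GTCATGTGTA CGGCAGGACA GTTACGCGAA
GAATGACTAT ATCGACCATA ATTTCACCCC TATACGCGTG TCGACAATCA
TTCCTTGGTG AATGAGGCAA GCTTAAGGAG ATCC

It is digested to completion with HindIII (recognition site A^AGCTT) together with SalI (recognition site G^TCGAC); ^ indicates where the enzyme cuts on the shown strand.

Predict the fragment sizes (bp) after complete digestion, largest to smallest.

103, 37, 29, 15 bp

The HindIII site (AAGCTT) starts at position 169.
HindIII cuts after the first base of each site, so after position 169.
SalI sites (GTCGAC) start at positions 37, 140.
SalI cuts after the first base of each site, so after positions 37, 140.
Combined cut positions: 37, 140, 169.
Linear molecule, 3 cuts → 4 fragments:
  1–37 → 37 bp
  38–140 → 103 bp
  141–169 → 29 bp
  170–184 → 15 bp
Sorted largest to smallest: 103, 37, 29, 15 bp.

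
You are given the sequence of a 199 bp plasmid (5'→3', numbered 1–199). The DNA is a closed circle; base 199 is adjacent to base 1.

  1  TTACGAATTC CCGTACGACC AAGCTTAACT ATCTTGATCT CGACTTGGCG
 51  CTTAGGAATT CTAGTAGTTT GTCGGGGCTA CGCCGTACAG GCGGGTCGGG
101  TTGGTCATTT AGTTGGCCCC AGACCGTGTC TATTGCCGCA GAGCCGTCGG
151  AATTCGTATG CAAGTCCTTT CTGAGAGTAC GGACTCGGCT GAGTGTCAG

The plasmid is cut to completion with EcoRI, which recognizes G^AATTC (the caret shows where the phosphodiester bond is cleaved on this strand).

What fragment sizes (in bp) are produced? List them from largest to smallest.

94, 54, 51 bp

EcoRI sites (GAATTC) start at positions 5, 56, 150.
EcoRI cuts after the first base of each site, so after positions 5, 56, 150.
Circular molecule, 3 cuts → 3 fragments:
  6–56 → 51 bp
  57–150 → 94 bp
  151–199 then 1–5 → 49 + 5 = 54 bp
Sorted largest to smallest: 94, 54, 51 bp.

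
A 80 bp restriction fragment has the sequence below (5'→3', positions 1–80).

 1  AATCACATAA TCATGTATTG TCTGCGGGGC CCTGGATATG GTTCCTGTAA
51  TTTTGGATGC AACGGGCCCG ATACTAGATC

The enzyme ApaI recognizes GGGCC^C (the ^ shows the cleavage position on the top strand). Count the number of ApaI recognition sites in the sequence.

GGGCCC occurs starting at positions 27, 64.
ApaI cuts at 2 sites.

2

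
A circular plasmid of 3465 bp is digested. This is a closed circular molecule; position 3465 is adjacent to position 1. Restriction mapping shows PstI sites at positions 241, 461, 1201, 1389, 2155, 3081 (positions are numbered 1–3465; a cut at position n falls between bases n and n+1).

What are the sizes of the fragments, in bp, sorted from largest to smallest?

Circular molecule, 6 cuts → 6 fragments:
  461 − 241 = 220 bp
  1201 − 461 = 740 bp
  1389 − 1201 = 188 bp
  2155 − 1389 = 766 bp
  3081 − 2155 = 926 bp
  wrap: 3465 − 3081 + 241 = 625 bp
Sorted largest to smallest: 926, 766, 740, 625, 220, 188 bp.

926, 766, 740, 625, 220, 188 bp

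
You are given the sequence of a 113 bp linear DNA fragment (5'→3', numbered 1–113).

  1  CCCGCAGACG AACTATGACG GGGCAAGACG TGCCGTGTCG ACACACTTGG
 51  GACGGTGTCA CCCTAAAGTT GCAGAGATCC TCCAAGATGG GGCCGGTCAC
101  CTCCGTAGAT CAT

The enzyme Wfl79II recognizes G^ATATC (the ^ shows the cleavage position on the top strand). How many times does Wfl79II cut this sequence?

0

No occurrence of GATATC is present in the sequence.
Wfl79II does not cut: 0 sites.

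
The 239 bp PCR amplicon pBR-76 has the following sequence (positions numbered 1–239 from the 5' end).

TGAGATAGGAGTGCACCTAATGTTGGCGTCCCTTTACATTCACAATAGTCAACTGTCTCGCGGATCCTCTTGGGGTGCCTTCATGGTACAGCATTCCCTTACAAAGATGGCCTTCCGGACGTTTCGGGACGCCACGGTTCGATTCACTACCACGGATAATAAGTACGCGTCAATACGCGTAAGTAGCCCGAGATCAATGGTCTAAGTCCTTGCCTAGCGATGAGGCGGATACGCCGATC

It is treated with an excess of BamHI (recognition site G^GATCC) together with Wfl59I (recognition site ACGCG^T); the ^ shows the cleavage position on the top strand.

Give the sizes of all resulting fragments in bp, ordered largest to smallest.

107, 62, 60, 10 bp

The BamHI site (GGATCC) starts at position 62.
BamHI cuts after the first base of each site, so after position 62.
Wfl59I sites (ACGCGT) start at positions 165, 175.
Wfl59I cuts after base 5 of each site (before the last base), so after positions 169, 179.
Combined cut positions: 62, 169, 179.
Linear molecule, 3 cuts → 4 fragments:
  1–62 → 62 bp
  63–169 → 107 bp
  170–179 → 10 bp
  180–239 → 60 bp
Sorted largest to smallest: 107, 62, 60, 10 bp.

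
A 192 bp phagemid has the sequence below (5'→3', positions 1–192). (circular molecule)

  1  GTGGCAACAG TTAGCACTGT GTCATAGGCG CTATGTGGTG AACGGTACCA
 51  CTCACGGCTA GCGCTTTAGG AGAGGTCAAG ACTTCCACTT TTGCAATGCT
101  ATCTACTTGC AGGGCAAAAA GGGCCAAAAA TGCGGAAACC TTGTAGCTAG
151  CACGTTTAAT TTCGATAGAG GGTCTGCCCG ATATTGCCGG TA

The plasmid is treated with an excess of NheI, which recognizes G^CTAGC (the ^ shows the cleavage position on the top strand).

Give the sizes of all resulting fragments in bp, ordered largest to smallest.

103, 89 bp

NheI sites (GCTAGC) start at positions 57, 146.
NheI cuts after the first base of each site, so after positions 57, 146.
Circular molecule, 2 cuts → 2 fragments:
  58–146 → 89 bp
  147–192 then 1–57 → 46 + 57 = 103 bp
Sorted largest to smallest: 103, 89 bp.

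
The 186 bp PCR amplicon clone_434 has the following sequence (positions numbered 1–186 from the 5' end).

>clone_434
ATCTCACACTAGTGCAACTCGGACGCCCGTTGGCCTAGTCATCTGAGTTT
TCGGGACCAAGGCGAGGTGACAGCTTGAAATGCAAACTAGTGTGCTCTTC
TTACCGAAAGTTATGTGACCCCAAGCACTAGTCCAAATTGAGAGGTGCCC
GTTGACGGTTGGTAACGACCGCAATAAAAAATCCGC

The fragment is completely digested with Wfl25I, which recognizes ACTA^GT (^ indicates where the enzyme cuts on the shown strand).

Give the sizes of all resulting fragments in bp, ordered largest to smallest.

78, 56, 41, 11 bp

Wfl25I sites (ACTAGT) start at positions 8, 86, 127.
Wfl25I cuts after base 4 of each site, so after positions 11, 89, 130.
Linear molecule, 3 cuts → 4 fragments:
  1–11 → 11 bp
  12–89 → 78 bp
  90–130 → 41 bp
  131–186 → 56 bp
Sorted largest to smallest: 78, 56, 41, 11 bp.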